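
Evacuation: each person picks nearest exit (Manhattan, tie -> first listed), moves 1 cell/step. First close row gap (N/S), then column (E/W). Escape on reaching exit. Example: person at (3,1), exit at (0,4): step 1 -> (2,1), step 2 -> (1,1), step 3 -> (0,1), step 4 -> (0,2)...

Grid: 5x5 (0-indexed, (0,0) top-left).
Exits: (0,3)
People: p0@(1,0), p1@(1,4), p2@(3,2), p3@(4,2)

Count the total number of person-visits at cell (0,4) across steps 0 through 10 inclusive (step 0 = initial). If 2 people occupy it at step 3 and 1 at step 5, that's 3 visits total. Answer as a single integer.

Step 0: p0@(1,0) p1@(1,4) p2@(3,2) p3@(4,2) -> at (0,4): 0 [-], cum=0
Step 1: p0@(0,0) p1@(0,4) p2@(2,2) p3@(3,2) -> at (0,4): 1 [p1], cum=1
Step 2: p0@(0,1) p1@ESC p2@(1,2) p3@(2,2) -> at (0,4): 0 [-], cum=1
Step 3: p0@(0,2) p1@ESC p2@(0,2) p3@(1,2) -> at (0,4): 0 [-], cum=1
Step 4: p0@ESC p1@ESC p2@ESC p3@(0,2) -> at (0,4): 0 [-], cum=1
Step 5: p0@ESC p1@ESC p2@ESC p3@ESC -> at (0,4): 0 [-], cum=1
Total visits = 1

Answer: 1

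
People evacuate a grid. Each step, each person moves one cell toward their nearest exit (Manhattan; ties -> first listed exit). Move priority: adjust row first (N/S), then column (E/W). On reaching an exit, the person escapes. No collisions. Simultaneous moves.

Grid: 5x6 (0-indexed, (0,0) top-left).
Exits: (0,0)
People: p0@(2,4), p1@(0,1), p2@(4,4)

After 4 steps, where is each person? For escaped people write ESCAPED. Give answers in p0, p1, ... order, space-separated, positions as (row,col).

Step 1: p0:(2,4)->(1,4) | p1:(0,1)->(0,0)->EXIT | p2:(4,4)->(3,4)
Step 2: p0:(1,4)->(0,4) | p1:escaped | p2:(3,4)->(2,4)
Step 3: p0:(0,4)->(0,3) | p1:escaped | p2:(2,4)->(1,4)
Step 4: p0:(0,3)->(0,2) | p1:escaped | p2:(1,4)->(0,4)

(0,2) ESCAPED (0,4)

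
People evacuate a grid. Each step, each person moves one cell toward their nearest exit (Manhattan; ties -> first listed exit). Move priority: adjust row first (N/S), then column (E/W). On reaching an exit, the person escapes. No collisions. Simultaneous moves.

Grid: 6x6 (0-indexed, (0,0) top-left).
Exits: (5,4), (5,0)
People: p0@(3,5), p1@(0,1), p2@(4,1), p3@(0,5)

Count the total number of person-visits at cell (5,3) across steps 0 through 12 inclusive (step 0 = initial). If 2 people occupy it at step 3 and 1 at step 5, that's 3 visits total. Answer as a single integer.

Step 0: p0@(3,5) p1@(0,1) p2@(4,1) p3@(0,5) -> at (5,3): 0 [-], cum=0
Step 1: p0@(4,5) p1@(1,1) p2@(5,1) p3@(1,5) -> at (5,3): 0 [-], cum=0
Step 2: p0@(5,5) p1@(2,1) p2@ESC p3@(2,5) -> at (5,3): 0 [-], cum=0
Step 3: p0@ESC p1@(3,1) p2@ESC p3@(3,5) -> at (5,3): 0 [-], cum=0
Step 4: p0@ESC p1@(4,1) p2@ESC p3@(4,5) -> at (5,3): 0 [-], cum=0
Step 5: p0@ESC p1@(5,1) p2@ESC p3@(5,5) -> at (5,3): 0 [-], cum=0
Step 6: p0@ESC p1@ESC p2@ESC p3@ESC -> at (5,3): 0 [-], cum=0
Total visits = 0

Answer: 0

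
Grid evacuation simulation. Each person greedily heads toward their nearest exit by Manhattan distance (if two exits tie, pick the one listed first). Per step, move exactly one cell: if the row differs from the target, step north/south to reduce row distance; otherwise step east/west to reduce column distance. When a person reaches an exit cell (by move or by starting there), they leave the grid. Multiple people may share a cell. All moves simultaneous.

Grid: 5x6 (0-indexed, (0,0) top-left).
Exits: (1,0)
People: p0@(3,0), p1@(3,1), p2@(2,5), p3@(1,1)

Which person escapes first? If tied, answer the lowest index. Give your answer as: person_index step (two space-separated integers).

Step 1: p0:(3,0)->(2,0) | p1:(3,1)->(2,1) | p2:(2,5)->(1,5) | p3:(1,1)->(1,0)->EXIT
Step 2: p0:(2,0)->(1,0)->EXIT | p1:(2,1)->(1,1) | p2:(1,5)->(1,4) | p3:escaped
Step 3: p0:escaped | p1:(1,1)->(1,0)->EXIT | p2:(1,4)->(1,3) | p3:escaped
Step 4: p0:escaped | p1:escaped | p2:(1,3)->(1,2) | p3:escaped
Step 5: p0:escaped | p1:escaped | p2:(1,2)->(1,1) | p3:escaped
Step 6: p0:escaped | p1:escaped | p2:(1,1)->(1,0)->EXIT | p3:escaped
Exit steps: [2, 3, 6, 1]
First to escape: p3 at step 1

Answer: 3 1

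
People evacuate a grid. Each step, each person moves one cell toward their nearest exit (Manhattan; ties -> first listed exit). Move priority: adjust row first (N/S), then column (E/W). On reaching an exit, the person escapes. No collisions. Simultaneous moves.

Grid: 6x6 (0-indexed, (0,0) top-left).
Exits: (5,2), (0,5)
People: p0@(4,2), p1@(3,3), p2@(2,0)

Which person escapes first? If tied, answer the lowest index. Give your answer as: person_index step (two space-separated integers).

Answer: 0 1

Derivation:
Step 1: p0:(4,2)->(5,2)->EXIT | p1:(3,3)->(4,3) | p2:(2,0)->(3,0)
Step 2: p0:escaped | p1:(4,3)->(5,3) | p2:(3,0)->(4,0)
Step 3: p0:escaped | p1:(5,3)->(5,2)->EXIT | p2:(4,0)->(5,0)
Step 4: p0:escaped | p1:escaped | p2:(5,0)->(5,1)
Step 5: p0:escaped | p1:escaped | p2:(5,1)->(5,2)->EXIT
Exit steps: [1, 3, 5]
First to escape: p0 at step 1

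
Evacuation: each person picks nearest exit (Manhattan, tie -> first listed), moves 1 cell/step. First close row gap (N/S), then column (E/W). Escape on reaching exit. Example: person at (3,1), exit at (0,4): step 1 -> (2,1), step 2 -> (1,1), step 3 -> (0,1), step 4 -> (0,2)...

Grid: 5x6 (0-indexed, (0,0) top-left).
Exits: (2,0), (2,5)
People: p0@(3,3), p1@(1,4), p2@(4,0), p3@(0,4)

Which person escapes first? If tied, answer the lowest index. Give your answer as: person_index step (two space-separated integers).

Step 1: p0:(3,3)->(2,3) | p1:(1,4)->(2,4) | p2:(4,0)->(3,0) | p3:(0,4)->(1,4)
Step 2: p0:(2,3)->(2,4) | p1:(2,4)->(2,5)->EXIT | p2:(3,0)->(2,0)->EXIT | p3:(1,4)->(2,4)
Step 3: p0:(2,4)->(2,5)->EXIT | p1:escaped | p2:escaped | p3:(2,4)->(2,5)->EXIT
Exit steps: [3, 2, 2, 3]
First to escape: p1 at step 2

Answer: 1 2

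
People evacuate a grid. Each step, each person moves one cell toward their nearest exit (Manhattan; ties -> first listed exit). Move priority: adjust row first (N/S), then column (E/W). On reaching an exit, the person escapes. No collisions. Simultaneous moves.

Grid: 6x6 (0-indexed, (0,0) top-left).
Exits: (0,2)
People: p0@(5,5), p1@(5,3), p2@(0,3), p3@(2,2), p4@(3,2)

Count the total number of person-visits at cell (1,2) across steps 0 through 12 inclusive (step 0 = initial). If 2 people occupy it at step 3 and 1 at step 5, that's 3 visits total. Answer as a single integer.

Step 0: p0@(5,5) p1@(5,3) p2@(0,3) p3@(2,2) p4@(3,2) -> at (1,2): 0 [-], cum=0
Step 1: p0@(4,5) p1@(4,3) p2@ESC p3@(1,2) p4@(2,2) -> at (1,2): 1 [p3], cum=1
Step 2: p0@(3,5) p1@(3,3) p2@ESC p3@ESC p4@(1,2) -> at (1,2): 1 [p4], cum=2
Step 3: p0@(2,5) p1@(2,3) p2@ESC p3@ESC p4@ESC -> at (1,2): 0 [-], cum=2
Step 4: p0@(1,5) p1@(1,3) p2@ESC p3@ESC p4@ESC -> at (1,2): 0 [-], cum=2
Step 5: p0@(0,5) p1@(0,3) p2@ESC p3@ESC p4@ESC -> at (1,2): 0 [-], cum=2
Step 6: p0@(0,4) p1@ESC p2@ESC p3@ESC p4@ESC -> at (1,2): 0 [-], cum=2
Step 7: p0@(0,3) p1@ESC p2@ESC p3@ESC p4@ESC -> at (1,2): 0 [-], cum=2
Step 8: p0@ESC p1@ESC p2@ESC p3@ESC p4@ESC -> at (1,2): 0 [-], cum=2
Total visits = 2

Answer: 2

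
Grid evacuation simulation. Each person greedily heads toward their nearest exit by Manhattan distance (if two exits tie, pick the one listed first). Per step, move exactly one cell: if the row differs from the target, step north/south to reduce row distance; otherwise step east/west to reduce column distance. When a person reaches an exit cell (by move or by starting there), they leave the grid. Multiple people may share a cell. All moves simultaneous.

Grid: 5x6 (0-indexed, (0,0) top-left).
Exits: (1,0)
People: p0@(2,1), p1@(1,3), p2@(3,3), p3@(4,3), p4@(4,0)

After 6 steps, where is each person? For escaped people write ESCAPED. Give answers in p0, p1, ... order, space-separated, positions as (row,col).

Step 1: p0:(2,1)->(1,1) | p1:(1,3)->(1,2) | p2:(3,3)->(2,3) | p3:(4,3)->(3,3) | p4:(4,0)->(3,0)
Step 2: p0:(1,1)->(1,0)->EXIT | p1:(1,2)->(1,1) | p2:(2,3)->(1,3) | p3:(3,3)->(2,3) | p4:(3,0)->(2,0)
Step 3: p0:escaped | p1:(1,1)->(1,0)->EXIT | p2:(1,3)->(1,2) | p3:(2,3)->(1,3) | p4:(2,0)->(1,0)->EXIT
Step 4: p0:escaped | p1:escaped | p2:(1,2)->(1,1) | p3:(1,3)->(1,2) | p4:escaped
Step 5: p0:escaped | p1:escaped | p2:(1,1)->(1,0)->EXIT | p3:(1,2)->(1,1) | p4:escaped
Step 6: p0:escaped | p1:escaped | p2:escaped | p3:(1,1)->(1,0)->EXIT | p4:escaped

ESCAPED ESCAPED ESCAPED ESCAPED ESCAPED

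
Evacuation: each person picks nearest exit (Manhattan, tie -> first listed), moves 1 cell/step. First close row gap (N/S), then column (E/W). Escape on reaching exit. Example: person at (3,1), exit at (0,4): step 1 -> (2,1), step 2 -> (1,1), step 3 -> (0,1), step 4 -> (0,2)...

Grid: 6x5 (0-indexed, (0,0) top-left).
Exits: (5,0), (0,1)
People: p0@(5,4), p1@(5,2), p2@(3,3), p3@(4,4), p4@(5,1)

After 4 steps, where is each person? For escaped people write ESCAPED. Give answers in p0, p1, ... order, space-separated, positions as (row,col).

Step 1: p0:(5,4)->(5,3) | p1:(5,2)->(5,1) | p2:(3,3)->(4,3) | p3:(4,4)->(5,4) | p4:(5,1)->(5,0)->EXIT
Step 2: p0:(5,3)->(5,2) | p1:(5,1)->(5,0)->EXIT | p2:(4,3)->(5,3) | p3:(5,4)->(5,3) | p4:escaped
Step 3: p0:(5,2)->(5,1) | p1:escaped | p2:(5,3)->(5,2) | p3:(5,3)->(5,2) | p4:escaped
Step 4: p0:(5,1)->(5,0)->EXIT | p1:escaped | p2:(5,2)->(5,1) | p3:(5,2)->(5,1) | p4:escaped

ESCAPED ESCAPED (5,1) (5,1) ESCAPED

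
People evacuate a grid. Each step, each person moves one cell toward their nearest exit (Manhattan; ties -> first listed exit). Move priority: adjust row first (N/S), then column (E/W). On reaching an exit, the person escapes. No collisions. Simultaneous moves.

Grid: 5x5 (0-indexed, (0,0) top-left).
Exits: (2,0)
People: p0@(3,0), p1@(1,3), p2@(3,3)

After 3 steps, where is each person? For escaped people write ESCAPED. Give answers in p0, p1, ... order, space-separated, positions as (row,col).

Step 1: p0:(3,0)->(2,0)->EXIT | p1:(1,3)->(2,3) | p2:(3,3)->(2,3)
Step 2: p0:escaped | p1:(2,3)->(2,2) | p2:(2,3)->(2,2)
Step 3: p0:escaped | p1:(2,2)->(2,1) | p2:(2,2)->(2,1)

ESCAPED (2,1) (2,1)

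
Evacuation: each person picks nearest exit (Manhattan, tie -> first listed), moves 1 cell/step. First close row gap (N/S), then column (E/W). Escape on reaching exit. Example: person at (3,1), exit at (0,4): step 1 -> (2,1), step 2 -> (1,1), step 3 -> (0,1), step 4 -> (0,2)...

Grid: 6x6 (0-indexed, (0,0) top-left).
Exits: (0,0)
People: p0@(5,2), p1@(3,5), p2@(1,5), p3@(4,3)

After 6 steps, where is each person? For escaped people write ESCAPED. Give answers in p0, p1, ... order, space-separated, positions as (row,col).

Step 1: p0:(5,2)->(4,2) | p1:(3,5)->(2,5) | p2:(1,5)->(0,5) | p3:(4,3)->(3,3)
Step 2: p0:(4,2)->(3,2) | p1:(2,5)->(1,5) | p2:(0,5)->(0,4) | p3:(3,3)->(2,3)
Step 3: p0:(3,2)->(2,2) | p1:(1,5)->(0,5) | p2:(0,4)->(0,3) | p3:(2,3)->(1,3)
Step 4: p0:(2,2)->(1,2) | p1:(0,5)->(0,4) | p2:(0,3)->(0,2) | p3:(1,3)->(0,3)
Step 5: p0:(1,2)->(0,2) | p1:(0,4)->(0,3) | p2:(0,2)->(0,1) | p3:(0,3)->(0,2)
Step 6: p0:(0,2)->(0,1) | p1:(0,3)->(0,2) | p2:(0,1)->(0,0)->EXIT | p3:(0,2)->(0,1)

(0,1) (0,2) ESCAPED (0,1)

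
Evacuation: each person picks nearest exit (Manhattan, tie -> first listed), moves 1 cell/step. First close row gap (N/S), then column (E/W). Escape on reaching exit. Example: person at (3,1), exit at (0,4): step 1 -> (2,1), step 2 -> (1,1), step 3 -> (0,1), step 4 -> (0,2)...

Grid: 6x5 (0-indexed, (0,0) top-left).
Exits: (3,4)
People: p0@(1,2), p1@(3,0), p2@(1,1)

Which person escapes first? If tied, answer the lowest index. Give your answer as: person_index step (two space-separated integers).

Step 1: p0:(1,2)->(2,2) | p1:(3,0)->(3,1) | p2:(1,1)->(2,1)
Step 2: p0:(2,2)->(3,2) | p1:(3,1)->(3,2) | p2:(2,1)->(3,1)
Step 3: p0:(3,2)->(3,3) | p1:(3,2)->(3,3) | p2:(3,1)->(3,2)
Step 4: p0:(3,3)->(3,4)->EXIT | p1:(3,3)->(3,4)->EXIT | p2:(3,2)->(3,3)
Step 5: p0:escaped | p1:escaped | p2:(3,3)->(3,4)->EXIT
Exit steps: [4, 4, 5]
First to escape: p0 at step 4

Answer: 0 4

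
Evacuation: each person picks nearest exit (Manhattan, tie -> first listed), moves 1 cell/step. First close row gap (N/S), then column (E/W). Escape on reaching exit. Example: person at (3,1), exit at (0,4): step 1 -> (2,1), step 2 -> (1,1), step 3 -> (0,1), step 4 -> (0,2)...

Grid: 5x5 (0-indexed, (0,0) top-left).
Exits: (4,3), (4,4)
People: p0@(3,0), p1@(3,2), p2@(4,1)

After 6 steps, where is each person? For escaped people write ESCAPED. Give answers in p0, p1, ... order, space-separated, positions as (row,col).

Step 1: p0:(3,0)->(4,0) | p1:(3,2)->(4,2) | p2:(4,1)->(4,2)
Step 2: p0:(4,0)->(4,1) | p1:(4,2)->(4,3)->EXIT | p2:(4,2)->(4,3)->EXIT
Step 3: p0:(4,1)->(4,2) | p1:escaped | p2:escaped
Step 4: p0:(4,2)->(4,3)->EXIT | p1:escaped | p2:escaped

ESCAPED ESCAPED ESCAPED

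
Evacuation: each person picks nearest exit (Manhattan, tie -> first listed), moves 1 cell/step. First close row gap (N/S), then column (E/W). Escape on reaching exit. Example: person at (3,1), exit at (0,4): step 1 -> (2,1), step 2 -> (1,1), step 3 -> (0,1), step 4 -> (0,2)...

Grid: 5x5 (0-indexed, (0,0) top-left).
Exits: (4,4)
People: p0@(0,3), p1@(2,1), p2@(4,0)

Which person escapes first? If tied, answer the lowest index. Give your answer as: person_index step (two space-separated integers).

Answer: 2 4

Derivation:
Step 1: p0:(0,3)->(1,3) | p1:(2,1)->(3,1) | p2:(4,0)->(4,1)
Step 2: p0:(1,3)->(2,3) | p1:(3,1)->(4,1) | p2:(4,1)->(4,2)
Step 3: p0:(2,3)->(3,3) | p1:(4,1)->(4,2) | p2:(4,2)->(4,3)
Step 4: p0:(3,3)->(4,3) | p1:(4,2)->(4,3) | p2:(4,3)->(4,4)->EXIT
Step 5: p0:(4,3)->(4,4)->EXIT | p1:(4,3)->(4,4)->EXIT | p2:escaped
Exit steps: [5, 5, 4]
First to escape: p2 at step 4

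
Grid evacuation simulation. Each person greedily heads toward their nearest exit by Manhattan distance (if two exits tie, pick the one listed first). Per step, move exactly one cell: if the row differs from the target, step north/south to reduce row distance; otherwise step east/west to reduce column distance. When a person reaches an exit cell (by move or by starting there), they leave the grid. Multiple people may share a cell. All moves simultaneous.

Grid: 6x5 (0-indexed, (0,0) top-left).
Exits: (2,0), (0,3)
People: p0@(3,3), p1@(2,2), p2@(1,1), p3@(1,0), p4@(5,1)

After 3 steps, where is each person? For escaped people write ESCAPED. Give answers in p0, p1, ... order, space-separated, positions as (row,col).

Step 1: p0:(3,3)->(2,3) | p1:(2,2)->(2,1) | p2:(1,1)->(2,1) | p3:(1,0)->(2,0)->EXIT | p4:(5,1)->(4,1)
Step 2: p0:(2,3)->(1,3) | p1:(2,1)->(2,0)->EXIT | p2:(2,1)->(2,0)->EXIT | p3:escaped | p4:(4,1)->(3,1)
Step 3: p0:(1,3)->(0,3)->EXIT | p1:escaped | p2:escaped | p3:escaped | p4:(3,1)->(2,1)

ESCAPED ESCAPED ESCAPED ESCAPED (2,1)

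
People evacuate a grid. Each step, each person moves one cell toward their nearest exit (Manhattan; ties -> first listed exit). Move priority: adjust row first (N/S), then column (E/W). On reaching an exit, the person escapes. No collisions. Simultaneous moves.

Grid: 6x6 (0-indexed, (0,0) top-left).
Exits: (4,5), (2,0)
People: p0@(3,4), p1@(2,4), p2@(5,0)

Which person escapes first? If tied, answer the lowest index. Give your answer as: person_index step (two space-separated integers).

Step 1: p0:(3,4)->(4,4) | p1:(2,4)->(3,4) | p2:(5,0)->(4,0)
Step 2: p0:(4,4)->(4,5)->EXIT | p1:(3,4)->(4,4) | p2:(4,0)->(3,0)
Step 3: p0:escaped | p1:(4,4)->(4,5)->EXIT | p2:(3,0)->(2,0)->EXIT
Exit steps: [2, 3, 3]
First to escape: p0 at step 2

Answer: 0 2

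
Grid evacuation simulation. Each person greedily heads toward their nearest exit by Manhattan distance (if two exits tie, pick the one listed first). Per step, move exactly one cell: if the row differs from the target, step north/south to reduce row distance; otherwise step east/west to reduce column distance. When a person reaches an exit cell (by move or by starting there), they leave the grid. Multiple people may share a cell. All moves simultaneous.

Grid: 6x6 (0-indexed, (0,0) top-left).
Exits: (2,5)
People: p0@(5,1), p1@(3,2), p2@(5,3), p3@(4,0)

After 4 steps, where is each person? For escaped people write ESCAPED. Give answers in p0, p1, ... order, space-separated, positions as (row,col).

Step 1: p0:(5,1)->(4,1) | p1:(3,2)->(2,2) | p2:(5,3)->(4,3) | p3:(4,0)->(3,0)
Step 2: p0:(4,1)->(3,1) | p1:(2,2)->(2,3) | p2:(4,3)->(3,3) | p3:(3,0)->(2,0)
Step 3: p0:(3,1)->(2,1) | p1:(2,3)->(2,4) | p2:(3,3)->(2,3) | p3:(2,0)->(2,1)
Step 4: p0:(2,1)->(2,2) | p1:(2,4)->(2,5)->EXIT | p2:(2,3)->(2,4) | p3:(2,1)->(2,2)

(2,2) ESCAPED (2,4) (2,2)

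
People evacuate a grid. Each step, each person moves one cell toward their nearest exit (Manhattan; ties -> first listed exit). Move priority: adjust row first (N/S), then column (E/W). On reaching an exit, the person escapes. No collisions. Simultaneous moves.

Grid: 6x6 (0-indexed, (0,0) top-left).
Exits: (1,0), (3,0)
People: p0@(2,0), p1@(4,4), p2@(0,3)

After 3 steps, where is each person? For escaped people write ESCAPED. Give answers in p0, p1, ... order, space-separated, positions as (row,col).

Step 1: p0:(2,0)->(1,0)->EXIT | p1:(4,4)->(3,4) | p2:(0,3)->(1,3)
Step 2: p0:escaped | p1:(3,4)->(3,3) | p2:(1,3)->(1,2)
Step 3: p0:escaped | p1:(3,3)->(3,2) | p2:(1,2)->(1,1)

ESCAPED (3,2) (1,1)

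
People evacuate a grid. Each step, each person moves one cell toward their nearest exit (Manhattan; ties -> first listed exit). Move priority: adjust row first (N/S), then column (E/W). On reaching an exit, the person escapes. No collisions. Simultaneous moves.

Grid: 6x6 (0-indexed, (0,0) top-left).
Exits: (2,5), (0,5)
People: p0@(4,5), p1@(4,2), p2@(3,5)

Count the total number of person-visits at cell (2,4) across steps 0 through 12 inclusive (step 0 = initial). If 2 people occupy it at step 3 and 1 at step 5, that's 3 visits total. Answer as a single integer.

Step 0: p0@(4,5) p1@(4,2) p2@(3,5) -> at (2,4): 0 [-], cum=0
Step 1: p0@(3,5) p1@(3,2) p2@ESC -> at (2,4): 0 [-], cum=0
Step 2: p0@ESC p1@(2,2) p2@ESC -> at (2,4): 0 [-], cum=0
Step 3: p0@ESC p1@(2,3) p2@ESC -> at (2,4): 0 [-], cum=0
Step 4: p0@ESC p1@(2,4) p2@ESC -> at (2,4): 1 [p1], cum=1
Step 5: p0@ESC p1@ESC p2@ESC -> at (2,4): 0 [-], cum=1
Total visits = 1

Answer: 1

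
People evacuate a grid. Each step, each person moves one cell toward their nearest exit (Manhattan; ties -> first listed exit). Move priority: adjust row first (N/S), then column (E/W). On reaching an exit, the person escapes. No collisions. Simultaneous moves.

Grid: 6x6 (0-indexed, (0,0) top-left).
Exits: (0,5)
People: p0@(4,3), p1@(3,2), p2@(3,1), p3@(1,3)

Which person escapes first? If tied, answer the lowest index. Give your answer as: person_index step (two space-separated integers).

Answer: 3 3

Derivation:
Step 1: p0:(4,3)->(3,3) | p1:(3,2)->(2,2) | p2:(3,1)->(2,1) | p3:(1,3)->(0,3)
Step 2: p0:(3,3)->(2,3) | p1:(2,2)->(1,2) | p2:(2,1)->(1,1) | p3:(0,3)->(0,4)
Step 3: p0:(2,3)->(1,3) | p1:(1,2)->(0,2) | p2:(1,1)->(0,1) | p3:(0,4)->(0,5)->EXIT
Step 4: p0:(1,3)->(0,3) | p1:(0,2)->(0,3) | p2:(0,1)->(0,2) | p3:escaped
Step 5: p0:(0,3)->(0,4) | p1:(0,3)->(0,4) | p2:(0,2)->(0,3) | p3:escaped
Step 6: p0:(0,4)->(0,5)->EXIT | p1:(0,4)->(0,5)->EXIT | p2:(0,3)->(0,4) | p3:escaped
Step 7: p0:escaped | p1:escaped | p2:(0,4)->(0,5)->EXIT | p3:escaped
Exit steps: [6, 6, 7, 3]
First to escape: p3 at step 3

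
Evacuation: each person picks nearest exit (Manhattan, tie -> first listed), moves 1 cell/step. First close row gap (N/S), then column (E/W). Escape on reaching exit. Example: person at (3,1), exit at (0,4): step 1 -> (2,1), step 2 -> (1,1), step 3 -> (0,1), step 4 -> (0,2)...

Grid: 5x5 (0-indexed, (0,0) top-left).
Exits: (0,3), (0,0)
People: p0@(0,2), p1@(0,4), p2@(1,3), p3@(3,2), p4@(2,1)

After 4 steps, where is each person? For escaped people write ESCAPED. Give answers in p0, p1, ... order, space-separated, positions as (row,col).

Step 1: p0:(0,2)->(0,3)->EXIT | p1:(0,4)->(0,3)->EXIT | p2:(1,3)->(0,3)->EXIT | p3:(3,2)->(2,2) | p4:(2,1)->(1,1)
Step 2: p0:escaped | p1:escaped | p2:escaped | p3:(2,2)->(1,2) | p4:(1,1)->(0,1)
Step 3: p0:escaped | p1:escaped | p2:escaped | p3:(1,2)->(0,2) | p4:(0,1)->(0,0)->EXIT
Step 4: p0:escaped | p1:escaped | p2:escaped | p3:(0,2)->(0,3)->EXIT | p4:escaped

ESCAPED ESCAPED ESCAPED ESCAPED ESCAPED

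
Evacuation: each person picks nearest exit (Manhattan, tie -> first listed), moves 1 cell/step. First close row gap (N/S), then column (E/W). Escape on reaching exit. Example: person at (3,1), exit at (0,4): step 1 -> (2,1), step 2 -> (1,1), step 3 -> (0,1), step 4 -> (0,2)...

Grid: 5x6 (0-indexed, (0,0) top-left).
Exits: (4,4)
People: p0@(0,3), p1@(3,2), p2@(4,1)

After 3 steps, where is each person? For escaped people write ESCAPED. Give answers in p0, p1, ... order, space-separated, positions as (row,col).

Step 1: p0:(0,3)->(1,3) | p1:(3,2)->(4,2) | p2:(4,1)->(4,2)
Step 2: p0:(1,3)->(2,3) | p1:(4,2)->(4,3) | p2:(4,2)->(4,3)
Step 3: p0:(2,3)->(3,3) | p1:(4,3)->(4,4)->EXIT | p2:(4,3)->(4,4)->EXIT

(3,3) ESCAPED ESCAPED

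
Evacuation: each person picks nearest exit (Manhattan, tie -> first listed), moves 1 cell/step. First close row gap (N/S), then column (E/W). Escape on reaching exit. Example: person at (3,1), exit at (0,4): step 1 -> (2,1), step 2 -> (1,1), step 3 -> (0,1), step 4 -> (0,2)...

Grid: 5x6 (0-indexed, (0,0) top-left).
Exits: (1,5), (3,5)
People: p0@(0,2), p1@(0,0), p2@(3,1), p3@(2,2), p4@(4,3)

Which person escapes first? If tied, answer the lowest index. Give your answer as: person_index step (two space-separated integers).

Step 1: p0:(0,2)->(1,2) | p1:(0,0)->(1,0) | p2:(3,1)->(3,2) | p3:(2,2)->(1,2) | p4:(4,3)->(3,3)
Step 2: p0:(1,2)->(1,3) | p1:(1,0)->(1,1) | p2:(3,2)->(3,3) | p3:(1,2)->(1,3) | p4:(3,3)->(3,4)
Step 3: p0:(1,3)->(1,4) | p1:(1,1)->(1,2) | p2:(3,3)->(3,4) | p3:(1,3)->(1,4) | p4:(3,4)->(3,5)->EXIT
Step 4: p0:(1,4)->(1,5)->EXIT | p1:(1,2)->(1,3) | p2:(3,4)->(3,5)->EXIT | p3:(1,4)->(1,5)->EXIT | p4:escaped
Step 5: p0:escaped | p1:(1,3)->(1,4) | p2:escaped | p3:escaped | p4:escaped
Step 6: p0:escaped | p1:(1,4)->(1,5)->EXIT | p2:escaped | p3:escaped | p4:escaped
Exit steps: [4, 6, 4, 4, 3]
First to escape: p4 at step 3

Answer: 4 3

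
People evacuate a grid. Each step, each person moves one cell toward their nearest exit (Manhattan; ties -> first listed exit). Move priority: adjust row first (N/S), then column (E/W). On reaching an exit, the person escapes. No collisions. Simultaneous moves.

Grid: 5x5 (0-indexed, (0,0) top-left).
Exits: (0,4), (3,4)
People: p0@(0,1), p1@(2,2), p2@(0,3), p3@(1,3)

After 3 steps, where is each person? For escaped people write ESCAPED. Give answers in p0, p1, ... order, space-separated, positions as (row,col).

Step 1: p0:(0,1)->(0,2) | p1:(2,2)->(3,2) | p2:(0,3)->(0,4)->EXIT | p3:(1,3)->(0,3)
Step 2: p0:(0,2)->(0,3) | p1:(3,2)->(3,3) | p2:escaped | p3:(0,3)->(0,4)->EXIT
Step 3: p0:(0,3)->(0,4)->EXIT | p1:(3,3)->(3,4)->EXIT | p2:escaped | p3:escaped

ESCAPED ESCAPED ESCAPED ESCAPED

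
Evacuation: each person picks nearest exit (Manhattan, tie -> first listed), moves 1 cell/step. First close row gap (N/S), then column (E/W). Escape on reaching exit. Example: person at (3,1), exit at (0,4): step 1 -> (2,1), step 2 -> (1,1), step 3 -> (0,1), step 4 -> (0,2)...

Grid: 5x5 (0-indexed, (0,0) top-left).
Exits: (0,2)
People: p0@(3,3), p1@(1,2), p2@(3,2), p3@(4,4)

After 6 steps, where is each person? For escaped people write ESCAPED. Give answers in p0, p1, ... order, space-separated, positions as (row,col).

Step 1: p0:(3,3)->(2,3) | p1:(1,2)->(0,2)->EXIT | p2:(3,2)->(2,2) | p3:(4,4)->(3,4)
Step 2: p0:(2,3)->(1,3) | p1:escaped | p2:(2,2)->(1,2) | p3:(3,4)->(2,4)
Step 3: p0:(1,3)->(0,3) | p1:escaped | p2:(1,2)->(0,2)->EXIT | p3:(2,4)->(1,4)
Step 4: p0:(0,3)->(0,2)->EXIT | p1:escaped | p2:escaped | p3:(1,4)->(0,4)
Step 5: p0:escaped | p1:escaped | p2:escaped | p3:(0,4)->(0,3)
Step 6: p0:escaped | p1:escaped | p2:escaped | p3:(0,3)->(0,2)->EXIT

ESCAPED ESCAPED ESCAPED ESCAPED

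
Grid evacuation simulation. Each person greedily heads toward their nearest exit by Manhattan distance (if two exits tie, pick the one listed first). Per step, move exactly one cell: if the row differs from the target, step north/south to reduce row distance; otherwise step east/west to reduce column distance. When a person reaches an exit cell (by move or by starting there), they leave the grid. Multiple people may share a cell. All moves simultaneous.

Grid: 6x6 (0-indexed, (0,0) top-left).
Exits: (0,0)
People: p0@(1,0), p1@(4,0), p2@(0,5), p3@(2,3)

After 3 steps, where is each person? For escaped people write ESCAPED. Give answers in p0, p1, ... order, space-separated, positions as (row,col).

Step 1: p0:(1,0)->(0,0)->EXIT | p1:(4,0)->(3,0) | p2:(0,5)->(0,4) | p3:(2,3)->(1,3)
Step 2: p0:escaped | p1:(3,0)->(2,0) | p2:(0,4)->(0,3) | p3:(1,3)->(0,3)
Step 3: p0:escaped | p1:(2,0)->(1,0) | p2:(0,3)->(0,2) | p3:(0,3)->(0,2)

ESCAPED (1,0) (0,2) (0,2)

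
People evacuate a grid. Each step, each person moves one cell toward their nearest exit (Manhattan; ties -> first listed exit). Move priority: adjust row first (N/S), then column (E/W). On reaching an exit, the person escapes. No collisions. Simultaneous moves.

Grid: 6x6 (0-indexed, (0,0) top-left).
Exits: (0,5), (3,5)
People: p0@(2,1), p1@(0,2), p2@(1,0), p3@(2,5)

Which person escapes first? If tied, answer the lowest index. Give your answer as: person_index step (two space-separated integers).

Step 1: p0:(2,1)->(3,1) | p1:(0,2)->(0,3) | p2:(1,0)->(0,0) | p3:(2,5)->(3,5)->EXIT
Step 2: p0:(3,1)->(3,2) | p1:(0,3)->(0,4) | p2:(0,0)->(0,1) | p3:escaped
Step 3: p0:(3,2)->(3,3) | p1:(0,4)->(0,5)->EXIT | p2:(0,1)->(0,2) | p3:escaped
Step 4: p0:(3,3)->(3,4) | p1:escaped | p2:(0,2)->(0,3) | p3:escaped
Step 5: p0:(3,4)->(3,5)->EXIT | p1:escaped | p2:(0,3)->(0,4) | p3:escaped
Step 6: p0:escaped | p1:escaped | p2:(0,4)->(0,5)->EXIT | p3:escaped
Exit steps: [5, 3, 6, 1]
First to escape: p3 at step 1

Answer: 3 1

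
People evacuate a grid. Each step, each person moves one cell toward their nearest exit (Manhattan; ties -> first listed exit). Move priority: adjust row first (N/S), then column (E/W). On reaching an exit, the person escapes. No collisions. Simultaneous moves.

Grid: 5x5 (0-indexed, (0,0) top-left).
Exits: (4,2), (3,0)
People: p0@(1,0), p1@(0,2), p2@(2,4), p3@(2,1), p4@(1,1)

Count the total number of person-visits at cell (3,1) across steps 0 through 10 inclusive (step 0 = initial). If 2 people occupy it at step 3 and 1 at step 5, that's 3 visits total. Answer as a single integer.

Step 0: p0@(1,0) p1@(0,2) p2@(2,4) p3@(2,1) p4@(1,1) -> at (3,1): 0 [-], cum=0
Step 1: p0@(2,0) p1@(1,2) p2@(3,4) p3@(3,1) p4@(2,1) -> at (3,1): 1 [p3], cum=1
Step 2: p0@ESC p1@(2,2) p2@(4,4) p3@ESC p4@(3,1) -> at (3,1): 1 [p4], cum=2
Step 3: p0@ESC p1@(3,2) p2@(4,3) p3@ESC p4@ESC -> at (3,1): 0 [-], cum=2
Step 4: p0@ESC p1@ESC p2@ESC p3@ESC p4@ESC -> at (3,1): 0 [-], cum=2
Total visits = 2

Answer: 2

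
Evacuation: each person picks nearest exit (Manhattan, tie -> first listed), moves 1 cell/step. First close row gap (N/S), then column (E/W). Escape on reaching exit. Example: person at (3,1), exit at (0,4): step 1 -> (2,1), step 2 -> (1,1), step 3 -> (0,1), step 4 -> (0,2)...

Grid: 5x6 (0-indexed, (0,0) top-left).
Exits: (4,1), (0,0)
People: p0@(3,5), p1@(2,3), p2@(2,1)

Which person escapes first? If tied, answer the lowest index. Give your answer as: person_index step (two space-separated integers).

Answer: 2 2

Derivation:
Step 1: p0:(3,5)->(4,5) | p1:(2,3)->(3,3) | p2:(2,1)->(3,1)
Step 2: p0:(4,5)->(4,4) | p1:(3,3)->(4,3) | p2:(3,1)->(4,1)->EXIT
Step 3: p0:(4,4)->(4,3) | p1:(4,3)->(4,2) | p2:escaped
Step 4: p0:(4,3)->(4,2) | p1:(4,2)->(4,1)->EXIT | p2:escaped
Step 5: p0:(4,2)->(4,1)->EXIT | p1:escaped | p2:escaped
Exit steps: [5, 4, 2]
First to escape: p2 at step 2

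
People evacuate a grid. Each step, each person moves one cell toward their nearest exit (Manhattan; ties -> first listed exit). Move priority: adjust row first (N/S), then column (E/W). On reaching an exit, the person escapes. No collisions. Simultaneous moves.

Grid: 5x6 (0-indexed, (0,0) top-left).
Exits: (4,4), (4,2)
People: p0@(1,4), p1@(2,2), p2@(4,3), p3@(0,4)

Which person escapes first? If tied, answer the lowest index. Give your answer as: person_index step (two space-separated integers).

Step 1: p0:(1,4)->(2,4) | p1:(2,2)->(3,2) | p2:(4,3)->(4,4)->EXIT | p3:(0,4)->(1,4)
Step 2: p0:(2,4)->(3,4) | p1:(3,2)->(4,2)->EXIT | p2:escaped | p3:(1,4)->(2,4)
Step 3: p0:(3,4)->(4,4)->EXIT | p1:escaped | p2:escaped | p3:(2,4)->(3,4)
Step 4: p0:escaped | p1:escaped | p2:escaped | p3:(3,4)->(4,4)->EXIT
Exit steps: [3, 2, 1, 4]
First to escape: p2 at step 1

Answer: 2 1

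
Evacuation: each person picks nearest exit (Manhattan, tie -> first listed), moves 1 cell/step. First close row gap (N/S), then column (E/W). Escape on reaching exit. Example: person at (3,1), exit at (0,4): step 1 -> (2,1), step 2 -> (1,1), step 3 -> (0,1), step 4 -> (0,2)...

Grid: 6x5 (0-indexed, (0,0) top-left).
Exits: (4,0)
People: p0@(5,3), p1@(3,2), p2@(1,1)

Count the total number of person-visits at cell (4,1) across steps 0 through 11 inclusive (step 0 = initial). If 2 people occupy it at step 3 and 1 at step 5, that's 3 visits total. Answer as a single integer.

Step 0: p0@(5,3) p1@(3,2) p2@(1,1) -> at (4,1): 0 [-], cum=0
Step 1: p0@(4,3) p1@(4,2) p2@(2,1) -> at (4,1): 0 [-], cum=0
Step 2: p0@(4,2) p1@(4,1) p2@(3,1) -> at (4,1): 1 [p1], cum=1
Step 3: p0@(4,1) p1@ESC p2@(4,1) -> at (4,1): 2 [p0,p2], cum=3
Step 4: p0@ESC p1@ESC p2@ESC -> at (4,1): 0 [-], cum=3
Total visits = 3

Answer: 3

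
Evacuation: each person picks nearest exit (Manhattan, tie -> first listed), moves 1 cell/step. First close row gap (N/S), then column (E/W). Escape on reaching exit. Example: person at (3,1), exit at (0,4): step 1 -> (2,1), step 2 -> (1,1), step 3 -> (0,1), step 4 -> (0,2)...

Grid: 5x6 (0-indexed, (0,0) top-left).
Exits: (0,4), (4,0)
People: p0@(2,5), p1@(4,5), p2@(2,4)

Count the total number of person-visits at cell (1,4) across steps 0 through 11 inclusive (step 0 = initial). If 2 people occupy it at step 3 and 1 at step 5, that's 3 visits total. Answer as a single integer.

Step 0: p0@(2,5) p1@(4,5) p2@(2,4) -> at (1,4): 0 [-], cum=0
Step 1: p0@(1,5) p1@(3,5) p2@(1,4) -> at (1,4): 1 [p2], cum=1
Step 2: p0@(0,5) p1@(2,5) p2@ESC -> at (1,4): 0 [-], cum=1
Step 3: p0@ESC p1@(1,5) p2@ESC -> at (1,4): 0 [-], cum=1
Step 4: p0@ESC p1@(0,5) p2@ESC -> at (1,4): 0 [-], cum=1
Step 5: p0@ESC p1@ESC p2@ESC -> at (1,4): 0 [-], cum=1
Total visits = 1

Answer: 1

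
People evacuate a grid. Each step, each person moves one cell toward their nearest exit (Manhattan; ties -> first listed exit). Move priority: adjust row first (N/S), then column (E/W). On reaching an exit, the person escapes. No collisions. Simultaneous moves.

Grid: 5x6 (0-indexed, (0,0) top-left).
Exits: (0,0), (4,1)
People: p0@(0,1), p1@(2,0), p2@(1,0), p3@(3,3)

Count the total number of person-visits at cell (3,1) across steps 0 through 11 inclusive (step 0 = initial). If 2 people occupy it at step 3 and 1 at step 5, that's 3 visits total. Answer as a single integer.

Step 0: p0@(0,1) p1@(2,0) p2@(1,0) p3@(3,3) -> at (3,1): 0 [-], cum=0
Step 1: p0@ESC p1@(1,0) p2@ESC p3@(4,3) -> at (3,1): 0 [-], cum=0
Step 2: p0@ESC p1@ESC p2@ESC p3@(4,2) -> at (3,1): 0 [-], cum=0
Step 3: p0@ESC p1@ESC p2@ESC p3@ESC -> at (3,1): 0 [-], cum=0
Total visits = 0

Answer: 0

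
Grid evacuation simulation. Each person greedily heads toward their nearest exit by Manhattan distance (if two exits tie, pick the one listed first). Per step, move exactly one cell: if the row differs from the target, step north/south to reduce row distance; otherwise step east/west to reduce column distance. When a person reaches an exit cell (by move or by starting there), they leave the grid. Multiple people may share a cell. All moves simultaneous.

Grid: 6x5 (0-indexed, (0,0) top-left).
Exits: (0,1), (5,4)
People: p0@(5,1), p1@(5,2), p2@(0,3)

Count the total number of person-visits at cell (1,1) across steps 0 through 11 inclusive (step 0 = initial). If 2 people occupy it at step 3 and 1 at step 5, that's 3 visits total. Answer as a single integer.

Answer: 0

Derivation:
Step 0: p0@(5,1) p1@(5,2) p2@(0,3) -> at (1,1): 0 [-], cum=0
Step 1: p0@(5,2) p1@(5,3) p2@(0,2) -> at (1,1): 0 [-], cum=0
Step 2: p0@(5,3) p1@ESC p2@ESC -> at (1,1): 0 [-], cum=0
Step 3: p0@ESC p1@ESC p2@ESC -> at (1,1): 0 [-], cum=0
Total visits = 0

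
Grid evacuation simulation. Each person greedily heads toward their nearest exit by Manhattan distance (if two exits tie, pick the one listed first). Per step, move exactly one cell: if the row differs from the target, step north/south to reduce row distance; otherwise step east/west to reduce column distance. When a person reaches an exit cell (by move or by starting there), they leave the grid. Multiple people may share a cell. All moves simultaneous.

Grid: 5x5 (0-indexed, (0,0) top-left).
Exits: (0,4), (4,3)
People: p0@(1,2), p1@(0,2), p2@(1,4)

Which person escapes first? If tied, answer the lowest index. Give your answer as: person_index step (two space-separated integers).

Answer: 2 1

Derivation:
Step 1: p0:(1,2)->(0,2) | p1:(0,2)->(0,3) | p2:(1,4)->(0,4)->EXIT
Step 2: p0:(0,2)->(0,3) | p1:(0,3)->(0,4)->EXIT | p2:escaped
Step 3: p0:(0,3)->(0,4)->EXIT | p1:escaped | p2:escaped
Exit steps: [3, 2, 1]
First to escape: p2 at step 1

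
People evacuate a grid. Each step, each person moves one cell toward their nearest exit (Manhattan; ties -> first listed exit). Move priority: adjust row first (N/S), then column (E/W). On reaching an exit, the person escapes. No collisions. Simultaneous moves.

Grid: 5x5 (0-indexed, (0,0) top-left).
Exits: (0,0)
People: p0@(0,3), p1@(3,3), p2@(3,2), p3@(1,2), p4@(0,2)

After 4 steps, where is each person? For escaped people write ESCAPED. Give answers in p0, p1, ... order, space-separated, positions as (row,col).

Step 1: p0:(0,3)->(0,2) | p1:(3,3)->(2,3) | p2:(3,2)->(2,2) | p3:(1,2)->(0,2) | p4:(0,2)->(0,1)
Step 2: p0:(0,2)->(0,1) | p1:(2,3)->(1,3) | p2:(2,2)->(1,2) | p3:(0,2)->(0,1) | p4:(0,1)->(0,0)->EXIT
Step 3: p0:(0,1)->(0,0)->EXIT | p1:(1,3)->(0,3) | p2:(1,2)->(0,2) | p3:(0,1)->(0,0)->EXIT | p4:escaped
Step 4: p0:escaped | p1:(0,3)->(0,2) | p2:(0,2)->(0,1) | p3:escaped | p4:escaped

ESCAPED (0,2) (0,1) ESCAPED ESCAPED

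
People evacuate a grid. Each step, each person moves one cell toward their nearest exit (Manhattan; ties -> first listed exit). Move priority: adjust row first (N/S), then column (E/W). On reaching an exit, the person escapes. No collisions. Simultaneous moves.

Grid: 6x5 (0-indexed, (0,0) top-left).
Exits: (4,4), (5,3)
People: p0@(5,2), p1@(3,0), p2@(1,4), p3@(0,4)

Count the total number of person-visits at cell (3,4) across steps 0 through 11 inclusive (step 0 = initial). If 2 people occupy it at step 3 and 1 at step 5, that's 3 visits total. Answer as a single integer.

Step 0: p0@(5,2) p1@(3,0) p2@(1,4) p3@(0,4) -> at (3,4): 0 [-], cum=0
Step 1: p0@ESC p1@(4,0) p2@(2,4) p3@(1,4) -> at (3,4): 0 [-], cum=0
Step 2: p0@ESC p1@(4,1) p2@(3,4) p3@(2,4) -> at (3,4): 1 [p2], cum=1
Step 3: p0@ESC p1@(4,2) p2@ESC p3@(3,4) -> at (3,4): 1 [p3], cum=2
Step 4: p0@ESC p1@(4,3) p2@ESC p3@ESC -> at (3,4): 0 [-], cum=2
Step 5: p0@ESC p1@ESC p2@ESC p3@ESC -> at (3,4): 0 [-], cum=2
Total visits = 2

Answer: 2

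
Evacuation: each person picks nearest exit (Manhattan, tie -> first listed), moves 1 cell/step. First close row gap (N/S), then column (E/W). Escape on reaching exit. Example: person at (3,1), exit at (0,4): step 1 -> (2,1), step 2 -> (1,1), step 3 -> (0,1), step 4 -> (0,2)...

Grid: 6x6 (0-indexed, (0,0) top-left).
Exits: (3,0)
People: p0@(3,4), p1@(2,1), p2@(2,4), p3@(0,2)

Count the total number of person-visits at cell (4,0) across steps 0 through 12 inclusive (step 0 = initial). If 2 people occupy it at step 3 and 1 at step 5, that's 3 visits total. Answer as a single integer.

Step 0: p0@(3,4) p1@(2,1) p2@(2,4) p3@(0,2) -> at (4,0): 0 [-], cum=0
Step 1: p0@(3,3) p1@(3,1) p2@(3,4) p3@(1,2) -> at (4,0): 0 [-], cum=0
Step 2: p0@(3,2) p1@ESC p2@(3,3) p3@(2,2) -> at (4,0): 0 [-], cum=0
Step 3: p0@(3,1) p1@ESC p2@(3,2) p3@(3,2) -> at (4,0): 0 [-], cum=0
Step 4: p0@ESC p1@ESC p2@(3,1) p3@(3,1) -> at (4,0): 0 [-], cum=0
Step 5: p0@ESC p1@ESC p2@ESC p3@ESC -> at (4,0): 0 [-], cum=0
Total visits = 0

Answer: 0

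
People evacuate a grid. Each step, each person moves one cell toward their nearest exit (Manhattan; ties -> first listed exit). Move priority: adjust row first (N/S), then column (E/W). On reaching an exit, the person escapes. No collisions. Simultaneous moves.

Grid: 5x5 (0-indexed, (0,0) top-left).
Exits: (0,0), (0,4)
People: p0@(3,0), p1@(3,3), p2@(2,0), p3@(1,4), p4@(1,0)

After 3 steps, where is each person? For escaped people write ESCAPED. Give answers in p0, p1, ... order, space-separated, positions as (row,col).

Step 1: p0:(3,0)->(2,0) | p1:(3,3)->(2,3) | p2:(2,0)->(1,0) | p3:(1,4)->(0,4)->EXIT | p4:(1,0)->(0,0)->EXIT
Step 2: p0:(2,0)->(1,0) | p1:(2,3)->(1,3) | p2:(1,0)->(0,0)->EXIT | p3:escaped | p4:escaped
Step 3: p0:(1,0)->(0,0)->EXIT | p1:(1,3)->(0,3) | p2:escaped | p3:escaped | p4:escaped

ESCAPED (0,3) ESCAPED ESCAPED ESCAPED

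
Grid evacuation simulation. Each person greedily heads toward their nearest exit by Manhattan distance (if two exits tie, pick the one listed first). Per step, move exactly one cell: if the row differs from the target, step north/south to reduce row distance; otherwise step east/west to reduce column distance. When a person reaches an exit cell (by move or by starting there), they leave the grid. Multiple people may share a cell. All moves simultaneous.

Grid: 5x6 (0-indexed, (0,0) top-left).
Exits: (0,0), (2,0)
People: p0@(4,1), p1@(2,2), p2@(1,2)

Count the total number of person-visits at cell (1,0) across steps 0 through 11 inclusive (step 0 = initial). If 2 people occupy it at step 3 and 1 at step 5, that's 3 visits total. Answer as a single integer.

Answer: 0

Derivation:
Step 0: p0@(4,1) p1@(2,2) p2@(1,2) -> at (1,0): 0 [-], cum=0
Step 1: p0@(3,1) p1@(2,1) p2@(0,2) -> at (1,0): 0 [-], cum=0
Step 2: p0@(2,1) p1@ESC p2@(0,1) -> at (1,0): 0 [-], cum=0
Step 3: p0@ESC p1@ESC p2@ESC -> at (1,0): 0 [-], cum=0
Total visits = 0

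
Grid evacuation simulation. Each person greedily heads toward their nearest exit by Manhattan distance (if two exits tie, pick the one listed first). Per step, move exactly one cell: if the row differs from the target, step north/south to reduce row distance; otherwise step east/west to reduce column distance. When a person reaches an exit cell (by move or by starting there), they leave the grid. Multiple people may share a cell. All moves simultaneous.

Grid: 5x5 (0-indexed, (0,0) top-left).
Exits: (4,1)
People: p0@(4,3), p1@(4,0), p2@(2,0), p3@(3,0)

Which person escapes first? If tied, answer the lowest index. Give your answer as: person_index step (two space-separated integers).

Answer: 1 1

Derivation:
Step 1: p0:(4,3)->(4,2) | p1:(4,0)->(4,1)->EXIT | p2:(2,0)->(3,0) | p3:(3,0)->(4,0)
Step 2: p0:(4,2)->(4,1)->EXIT | p1:escaped | p2:(3,0)->(4,0) | p3:(4,0)->(4,1)->EXIT
Step 3: p0:escaped | p1:escaped | p2:(4,0)->(4,1)->EXIT | p3:escaped
Exit steps: [2, 1, 3, 2]
First to escape: p1 at step 1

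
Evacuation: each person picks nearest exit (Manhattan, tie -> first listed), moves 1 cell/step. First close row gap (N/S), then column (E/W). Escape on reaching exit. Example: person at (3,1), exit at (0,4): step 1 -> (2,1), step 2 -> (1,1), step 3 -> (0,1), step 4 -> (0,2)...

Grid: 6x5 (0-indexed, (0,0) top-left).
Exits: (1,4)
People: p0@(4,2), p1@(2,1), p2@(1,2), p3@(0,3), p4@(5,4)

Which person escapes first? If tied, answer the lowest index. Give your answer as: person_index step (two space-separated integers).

Answer: 2 2

Derivation:
Step 1: p0:(4,2)->(3,2) | p1:(2,1)->(1,1) | p2:(1,2)->(1,3) | p3:(0,3)->(1,3) | p4:(5,4)->(4,4)
Step 2: p0:(3,2)->(2,2) | p1:(1,1)->(1,2) | p2:(1,3)->(1,4)->EXIT | p3:(1,3)->(1,4)->EXIT | p4:(4,4)->(3,4)
Step 3: p0:(2,2)->(1,2) | p1:(1,2)->(1,3) | p2:escaped | p3:escaped | p4:(3,4)->(2,4)
Step 4: p0:(1,2)->(1,3) | p1:(1,3)->(1,4)->EXIT | p2:escaped | p3:escaped | p4:(2,4)->(1,4)->EXIT
Step 5: p0:(1,3)->(1,4)->EXIT | p1:escaped | p2:escaped | p3:escaped | p4:escaped
Exit steps: [5, 4, 2, 2, 4]
First to escape: p2 at step 2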